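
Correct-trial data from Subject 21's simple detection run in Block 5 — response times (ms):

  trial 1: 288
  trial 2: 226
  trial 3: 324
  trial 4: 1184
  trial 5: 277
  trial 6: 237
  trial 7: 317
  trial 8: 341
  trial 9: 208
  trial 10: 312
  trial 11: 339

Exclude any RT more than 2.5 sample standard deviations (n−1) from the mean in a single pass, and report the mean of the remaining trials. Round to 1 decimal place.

n = 11, ΣRT = 4053, M = 368.455
Σ(x−M)² = 752702.73; s = √(752702.73/10) = 274.354
Cutoffs: 368.455 ± 2.5·274.354 → [-317.4, 1054.3]
Outside: 1184 → excluded.
Retained (n=10): Σ = 2869, mean = 2869/10 = 286.900

286.9 ms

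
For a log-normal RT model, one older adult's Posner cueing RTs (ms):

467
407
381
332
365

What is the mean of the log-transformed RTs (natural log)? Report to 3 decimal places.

ln(RT): 6.1463, 6.0088, 5.9428, 5.8051, 5.8999
Σ ln(RT) = 29.8030
Mean = 29.8030/5 = 5.96059

5.961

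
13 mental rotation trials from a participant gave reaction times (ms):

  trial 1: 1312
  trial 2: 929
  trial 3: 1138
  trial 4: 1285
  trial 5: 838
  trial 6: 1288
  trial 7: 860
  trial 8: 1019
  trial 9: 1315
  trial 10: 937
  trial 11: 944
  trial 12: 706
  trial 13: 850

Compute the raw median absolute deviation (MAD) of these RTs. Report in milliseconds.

106 ms

Sorted: 706, 838, 850, 860, 929, 937, 944, 1019, 1138, 1285, 1288, 1312, 1315 → median = 944
|x − 944|: 368, 15, 194, 341, 106, 344, 84, 75, 371, 7, 0, 238, 94
Sorted deviations: 0, 7, 15, 75, 84, 94, 106, 194, 238, 341, 344, 368, 371 → MAD = 106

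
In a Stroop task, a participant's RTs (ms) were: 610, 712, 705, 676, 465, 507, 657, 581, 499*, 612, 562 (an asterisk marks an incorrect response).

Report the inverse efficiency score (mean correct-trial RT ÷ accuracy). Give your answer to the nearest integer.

670 ms

Correct trials (n=10): 610, 712, 705, 676, 465, 507, 657, 581, 612, 562
Mean correct RT = 6087/10 = 608.7000 ms
Proportion correct = 10/11
IES = 608.7000 / (10/11) = 669.570 ms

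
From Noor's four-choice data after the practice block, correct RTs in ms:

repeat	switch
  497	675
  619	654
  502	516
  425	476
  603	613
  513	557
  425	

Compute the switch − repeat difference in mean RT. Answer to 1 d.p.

M(repeat) = 3584/7 = 512.000
M(switch) = 3491/6 = 581.833
Difference = 581.833 − 512.000 = 69.833 ms

69.8 ms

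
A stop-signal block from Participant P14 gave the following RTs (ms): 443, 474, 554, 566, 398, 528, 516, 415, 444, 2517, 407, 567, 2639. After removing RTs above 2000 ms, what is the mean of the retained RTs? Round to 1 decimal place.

482.9 ms

Excluded: 2517, 2639
Retained (n=11): Σ = 5312
Mean = 5312/11 = 482.9091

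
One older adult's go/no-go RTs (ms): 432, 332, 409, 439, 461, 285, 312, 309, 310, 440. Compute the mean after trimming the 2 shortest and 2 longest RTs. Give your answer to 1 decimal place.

Sorted: 285, 309, 310, 312, 332, 409, 432, 439, 440, 461
Drop lowest 2 (285, 309) and highest 2 (440, 461)
Remaining (n=6): Σ = 2234, mean = 2234/6 = 372.333

372.3 ms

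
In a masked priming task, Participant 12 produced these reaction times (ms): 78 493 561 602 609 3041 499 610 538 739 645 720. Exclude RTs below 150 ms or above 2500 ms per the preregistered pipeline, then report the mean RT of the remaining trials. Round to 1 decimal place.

601.6 ms

Excluded: 78, 3041
Retained (n=10): Σ = 6016
Mean = 6016/10 = 601.6000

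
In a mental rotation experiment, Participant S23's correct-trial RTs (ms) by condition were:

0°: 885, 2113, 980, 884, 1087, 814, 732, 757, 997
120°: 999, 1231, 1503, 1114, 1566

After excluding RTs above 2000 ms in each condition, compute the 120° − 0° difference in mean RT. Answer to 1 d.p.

390.6 ms

0°: exclude 2113
M(0°) = 7136/8 = 892.000
M(120°) = 6413/5 = 1282.600
Difference = 1282.600 − 892.000 = 390.600 ms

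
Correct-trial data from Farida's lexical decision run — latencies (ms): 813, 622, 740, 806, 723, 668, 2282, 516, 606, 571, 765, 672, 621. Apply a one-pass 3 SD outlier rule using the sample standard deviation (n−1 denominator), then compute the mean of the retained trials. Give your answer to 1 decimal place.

676.9 ms

n = 13, ΣRT = 10405, M = 800.385
Σ(x−M)² = 2475547.08; s = √(2475547.08/12) = 454.198
Cutoffs: 800.385 ± 3·454.198 → [-562.2, 2163.0]
Outside: 2282 → excluded.
Retained (n=12): Σ = 8123, mean = 8123/12 = 676.917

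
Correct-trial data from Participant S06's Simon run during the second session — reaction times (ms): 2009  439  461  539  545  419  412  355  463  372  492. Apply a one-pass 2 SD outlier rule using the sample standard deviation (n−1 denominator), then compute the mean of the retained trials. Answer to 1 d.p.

449.7 ms

n = 11, ΣRT = 6506, M = 591.455
Σ(x−M)² = 2247012.73; s = √(2247012.73/10) = 474.027
Cutoffs: 591.455 ± 2·474.027 → [-356.6, 1539.5]
Outside: 2009 → excluded.
Retained (n=10): Σ = 4497, mean = 4497/10 = 449.700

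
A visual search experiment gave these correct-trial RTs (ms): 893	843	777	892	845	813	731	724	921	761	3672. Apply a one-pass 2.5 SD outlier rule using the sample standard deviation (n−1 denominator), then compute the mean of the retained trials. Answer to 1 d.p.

820.0 ms

n = 11, ΣRT = 11872, M = 1079.273
Σ(x−M)² = 7438842.18; s = √(7438842.18/10) = 862.487
Cutoffs: 1079.273 ± 2.5·862.487 → [-1076.9, 3235.5]
Outside: 3672 → excluded.
Retained (n=10): Σ = 8200, mean = 8200/10 = 820.000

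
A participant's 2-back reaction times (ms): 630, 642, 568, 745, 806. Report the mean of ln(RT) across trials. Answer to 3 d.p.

6.512

ln(RT): 6.4457, 6.4646, 6.3421, 6.6134, 6.6921
Σ ln(RT) = 32.5579
Mean = 32.5579/5 = 6.51158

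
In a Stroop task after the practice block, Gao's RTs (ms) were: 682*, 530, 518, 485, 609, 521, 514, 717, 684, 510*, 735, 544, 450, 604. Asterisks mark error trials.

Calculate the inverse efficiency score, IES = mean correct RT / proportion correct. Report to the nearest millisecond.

Correct trials (n=12): 530, 518, 485, 609, 521, 514, 717, 684, 735, 544, 450, 604
Mean correct RT = 6911/12 = 575.9167 ms
Proportion correct = 12/14
IES = 575.9167 / (12/14) = 671.903 ms

672 ms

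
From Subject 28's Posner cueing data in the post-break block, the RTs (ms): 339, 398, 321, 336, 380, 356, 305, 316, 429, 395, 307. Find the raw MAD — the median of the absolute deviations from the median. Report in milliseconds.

Sorted: 305, 307, 316, 321, 336, 339, 356, 380, 395, 398, 429 → median = 339
|x − 339|: 0, 59, 18, 3, 41, 17, 34, 23, 90, 56, 32
Sorted deviations: 0, 3, 17, 18, 23, 32, 34, 41, 56, 59, 90 → MAD = 32

32 ms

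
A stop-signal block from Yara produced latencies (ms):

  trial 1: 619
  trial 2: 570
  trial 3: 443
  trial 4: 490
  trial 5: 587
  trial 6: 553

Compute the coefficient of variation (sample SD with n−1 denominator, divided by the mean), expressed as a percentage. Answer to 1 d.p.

12.0%

n = 6, Σ = 3262, M = 543.6667
Σ(x−M)² = 21347.333; s = √(21347.333/5) = 65.3412
CV = 65.3412 / 543.6667 = 0.12019 = 12.019%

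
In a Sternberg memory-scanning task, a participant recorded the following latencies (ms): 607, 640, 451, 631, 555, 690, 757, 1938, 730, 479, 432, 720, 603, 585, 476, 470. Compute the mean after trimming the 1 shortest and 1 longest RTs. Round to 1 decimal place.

Sorted: 432, 451, 470, 476, 479, 555, 585, 603, 607, 631, 640, 690, 720, 730, 757, 1938
Drop lowest 1 (432) and highest 1 (1938)
Remaining (n=14): Σ = 8394, mean = 8394/14 = 599.571

599.6 ms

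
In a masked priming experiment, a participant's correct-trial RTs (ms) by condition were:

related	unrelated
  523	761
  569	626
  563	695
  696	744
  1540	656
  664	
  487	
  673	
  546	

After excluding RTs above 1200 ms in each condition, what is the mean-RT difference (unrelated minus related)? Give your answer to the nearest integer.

related: exclude 1540
M(related) = 4721/8 = 590.125
M(unrelated) = 3482/5 = 696.400
Difference = 696.400 − 590.125 = 106.275 ms

106 ms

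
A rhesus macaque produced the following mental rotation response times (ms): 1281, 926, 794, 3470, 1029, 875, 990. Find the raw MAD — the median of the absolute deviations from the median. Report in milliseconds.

115 ms

Sorted: 794, 875, 926, 990, 1029, 1281, 3470 → median = 990
|x − 990|: 291, 64, 196, 2480, 39, 115, 0
Sorted deviations: 0, 39, 64, 115, 196, 291, 2480 → MAD = 115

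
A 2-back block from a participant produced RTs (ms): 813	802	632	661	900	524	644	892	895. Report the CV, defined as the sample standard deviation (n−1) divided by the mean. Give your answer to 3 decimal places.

n = 9, Σ = 6763, M = 751.4444
Σ(x−M)² = 154500.222; s = √(154500.222/8) = 138.9695
CV = 138.9695 / 751.4444 = 0.18494

0.185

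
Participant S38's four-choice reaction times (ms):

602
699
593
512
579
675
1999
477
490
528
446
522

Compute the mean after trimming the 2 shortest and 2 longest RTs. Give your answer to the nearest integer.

Sorted: 446, 477, 490, 512, 522, 528, 579, 593, 602, 675, 699, 1999
Drop lowest 2 (446, 477) and highest 2 (699, 1999)
Remaining (n=8): Σ = 4501, mean = 4501/8 = 562.625

563 ms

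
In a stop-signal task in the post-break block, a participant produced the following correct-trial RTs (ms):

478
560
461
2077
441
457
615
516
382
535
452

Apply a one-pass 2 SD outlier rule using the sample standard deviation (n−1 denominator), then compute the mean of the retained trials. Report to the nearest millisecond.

n = 11, ΣRT = 6974, M = 634.000
Σ(x−M)² = 2331282.00; s = √(2331282.00/10) = 482.834
Cutoffs: 634.000 ± 2·482.834 → [-331.7, 1599.7]
Outside: 2077 → excluded.
Retained (n=10): Σ = 4897, mean = 4897/10 = 489.700

490 ms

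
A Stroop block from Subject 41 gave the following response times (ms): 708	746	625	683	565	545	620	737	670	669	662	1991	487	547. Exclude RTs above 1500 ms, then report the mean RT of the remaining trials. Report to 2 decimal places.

635.69 ms

Excluded: 1991
Retained (n=13): Σ = 8264
Mean = 8264/13 = 635.6923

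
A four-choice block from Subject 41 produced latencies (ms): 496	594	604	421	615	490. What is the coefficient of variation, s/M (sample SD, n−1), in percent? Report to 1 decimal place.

14.7%

n = 6, Σ = 3220, M = 536.6667
Σ(x−M)² = 31167.333; s = √(31167.333/5) = 78.9523
CV = 78.9523 / 536.6667 = 0.14712 = 14.712%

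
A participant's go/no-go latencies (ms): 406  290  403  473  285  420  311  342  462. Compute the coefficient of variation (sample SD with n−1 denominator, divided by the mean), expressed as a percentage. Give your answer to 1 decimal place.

19.1%

n = 9, Σ = 3392, M = 376.8889
Σ(x−M)² = 41420.889; s = √(41420.889/8) = 71.9556
CV = 71.9556 / 376.8889 = 0.19092 = 19.092%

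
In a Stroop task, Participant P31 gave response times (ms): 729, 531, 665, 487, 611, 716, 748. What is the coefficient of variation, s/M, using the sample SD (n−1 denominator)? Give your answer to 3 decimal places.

0.159

n = 7, Σ = 4487, M = 641.0000
Σ(x−M)² = 62110.000; s = √(62110.000/6) = 101.7431
CV = 101.7431 / 641.0000 = 0.15873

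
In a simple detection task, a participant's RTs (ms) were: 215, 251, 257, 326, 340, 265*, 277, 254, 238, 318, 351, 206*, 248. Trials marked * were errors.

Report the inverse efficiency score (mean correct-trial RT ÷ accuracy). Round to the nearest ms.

Correct trials (n=11): 215, 251, 257, 326, 340, 277, 254, 238, 318, 351, 248
Mean correct RT = 3075/11 = 279.5455 ms
Proportion correct = 11/13
IES = 279.5455 / (11/13) = 330.372 ms

330 ms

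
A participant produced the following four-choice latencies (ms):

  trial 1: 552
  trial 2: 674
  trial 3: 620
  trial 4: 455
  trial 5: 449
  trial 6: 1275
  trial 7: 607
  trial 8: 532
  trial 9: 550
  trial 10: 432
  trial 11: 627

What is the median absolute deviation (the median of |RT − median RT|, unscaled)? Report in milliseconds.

75 ms

Sorted: 432, 449, 455, 532, 550, 552, 607, 620, 627, 674, 1275 → median = 552
|x − 552|: 0, 122, 68, 97, 103, 723, 55, 20, 2, 120, 75
Sorted deviations: 0, 2, 20, 55, 68, 75, 97, 103, 120, 122, 723 → MAD = 75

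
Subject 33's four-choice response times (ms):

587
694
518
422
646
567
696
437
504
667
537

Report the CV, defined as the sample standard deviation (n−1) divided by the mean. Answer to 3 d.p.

0.170

n = 11, Σ = 6275, M = 570.4545
Σ(x−M)² = 94474.727; s = √(94474.727/10) = 97.1981
CV = 97.1981 / 570.4545 = 0.17039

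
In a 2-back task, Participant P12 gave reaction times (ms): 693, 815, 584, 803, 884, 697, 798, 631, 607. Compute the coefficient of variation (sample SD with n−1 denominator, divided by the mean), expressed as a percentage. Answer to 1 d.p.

n = 9, Σ = 6512, M = 723.5556
Σ(x−M)² = 89224.222; s = √(89224.222/8) = 105.6079
CV = 105.6079 / 723.5556 = 0.14596 = 14.596%

14.6%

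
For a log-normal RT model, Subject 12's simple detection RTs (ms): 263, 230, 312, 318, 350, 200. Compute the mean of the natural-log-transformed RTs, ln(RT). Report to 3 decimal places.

5.612

ln(RT): 5.5722, 5.4381, 5.7430, 5.7621, 5.8579, 5.2983
Σ ln(RT) = 33.6715
Mean = 33.6715/6 = 5.61192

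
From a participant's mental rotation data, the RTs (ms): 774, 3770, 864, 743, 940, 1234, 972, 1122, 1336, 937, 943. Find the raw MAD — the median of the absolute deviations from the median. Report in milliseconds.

169 ms

Sorted: 743, 774, 864, 937, 940, 943, 972, 1122, 1234, 1336, 3770 → median = 943
|x − 943|: 169, 2827, 79, 200, 3, 291, 29, 179, 393, 6, 0
Sorted deviations: 0, 3, 6, 29, 79, 169, 179, 200, 291, 393, 2827 → MAD = 169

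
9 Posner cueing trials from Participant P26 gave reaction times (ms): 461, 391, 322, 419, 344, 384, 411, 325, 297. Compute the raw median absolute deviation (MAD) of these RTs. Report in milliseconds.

Sorted: 297, 322, 325, 344, 384, 391, 411, 419, 461 → median = 384
|x − 384|: 77, 7, 62, 35, 40, 0, 27, 59, 87
Sorted deviations: 0, 7, 27, 35, 40, 59, 62, 77, 87 → MAD = 40

40 ms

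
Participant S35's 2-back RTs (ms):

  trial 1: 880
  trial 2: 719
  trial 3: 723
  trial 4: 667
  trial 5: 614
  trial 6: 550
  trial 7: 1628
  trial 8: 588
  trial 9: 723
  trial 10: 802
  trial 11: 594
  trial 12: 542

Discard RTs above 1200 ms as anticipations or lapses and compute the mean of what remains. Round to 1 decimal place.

Excluded: 1628
Retained (n=11): Σ = 7402
Mean = 7402/11 = 672.9091

672.9 ms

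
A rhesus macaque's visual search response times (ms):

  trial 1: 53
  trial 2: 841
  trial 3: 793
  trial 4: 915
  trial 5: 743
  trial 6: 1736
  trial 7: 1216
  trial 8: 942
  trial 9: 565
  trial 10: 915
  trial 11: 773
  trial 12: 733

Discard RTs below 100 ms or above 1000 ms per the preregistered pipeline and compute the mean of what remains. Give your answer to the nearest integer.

Excluded: 53, 1216, 1736
Retained (n=9): Σ = 7220
Mean = 7220/9 = 802.2222

802 ms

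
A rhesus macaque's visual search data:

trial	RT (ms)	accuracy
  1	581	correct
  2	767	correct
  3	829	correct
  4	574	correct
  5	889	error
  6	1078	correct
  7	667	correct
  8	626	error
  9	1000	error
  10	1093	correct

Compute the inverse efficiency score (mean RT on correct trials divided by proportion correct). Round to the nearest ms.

Correct trials (n=7): 581, 767, 829, 574, 1078, 667, 1093
Mean correct RT = 5589/7 = 798.4286 ms
Proportion correct = 7/10
IES = 798.4286 / (7/10) = 1140.612 ms

1141 ms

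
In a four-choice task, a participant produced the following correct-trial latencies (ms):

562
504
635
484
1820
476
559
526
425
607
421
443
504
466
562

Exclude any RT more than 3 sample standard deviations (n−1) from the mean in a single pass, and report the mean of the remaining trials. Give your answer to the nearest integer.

512 ms

n = 15, ΣRT = 8994, M = 599.600
Σ(x−M)² = 1652251.60; s = √(1652251.60/14) = 343.537
Cutoffs: 599.600 ± 3·343.537 → [-431.0, 1630.2]
Outside: 1820 → excluded.
Retained (n=14): Σ = 7174, mean = 7174/14 = 512.429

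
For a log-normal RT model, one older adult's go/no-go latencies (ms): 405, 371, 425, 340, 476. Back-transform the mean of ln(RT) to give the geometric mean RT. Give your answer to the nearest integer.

ln(RT): 6.0039, 5.9162, 6.0521, 5.8289, 6.1654
Mean ln(RT) = 29.9665/5 = 5.99331
Geometric mean = exp(5.99331) = 400.74 ms

401 ms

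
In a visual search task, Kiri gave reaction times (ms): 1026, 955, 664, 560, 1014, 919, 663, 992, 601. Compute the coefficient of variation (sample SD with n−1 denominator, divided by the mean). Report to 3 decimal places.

n = 9, Σ = 7394, M = 821.5556
Σ(x−M)² = 302206.222; s = √(302206.222/8) = 194.3599
CV = 194.3599 / 821.5556 = 0.23658

0.237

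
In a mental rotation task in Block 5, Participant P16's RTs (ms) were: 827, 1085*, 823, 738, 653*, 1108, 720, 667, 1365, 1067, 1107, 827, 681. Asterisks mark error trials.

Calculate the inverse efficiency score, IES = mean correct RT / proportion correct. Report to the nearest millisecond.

Correct trials (n=11): 827, 823, 738, 1108, 720, 667, 1365, 1067, 1107, 827, 681
Mean correct RT = 9930/11 = 902.7273 ms
Proportion correct = 11/13
IES = 902.7273 / (11/13) = 1066.860 ms

1067 ms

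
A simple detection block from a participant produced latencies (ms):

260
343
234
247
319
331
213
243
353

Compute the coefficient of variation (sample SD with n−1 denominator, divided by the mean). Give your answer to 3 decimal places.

0.189

n = 9, Σ = 2543, M = 282.5556
Σ(x−M)² = 22824.222; s = √(22824.222/8) = 53.4137
CV = 53.4137 / 282.5556 = 0.18904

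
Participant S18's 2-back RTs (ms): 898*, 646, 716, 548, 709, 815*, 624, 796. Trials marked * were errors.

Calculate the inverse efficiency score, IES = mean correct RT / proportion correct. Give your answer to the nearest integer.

Correct trials (n=6): 646, 716, 548, 709, 624, 796
Mean correct RT = 4039/6 = 673.1667 ms
Proportion correct = 6/8
IES = 673.1667 / (6/8) = 897.556 ms

898 ms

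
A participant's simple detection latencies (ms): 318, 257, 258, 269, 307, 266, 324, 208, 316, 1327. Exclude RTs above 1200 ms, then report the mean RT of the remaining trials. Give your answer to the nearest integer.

280 ms

Excluded: 1327
Retained (n=9): Σ = 2523
Mean = 2523/9 = 280.3333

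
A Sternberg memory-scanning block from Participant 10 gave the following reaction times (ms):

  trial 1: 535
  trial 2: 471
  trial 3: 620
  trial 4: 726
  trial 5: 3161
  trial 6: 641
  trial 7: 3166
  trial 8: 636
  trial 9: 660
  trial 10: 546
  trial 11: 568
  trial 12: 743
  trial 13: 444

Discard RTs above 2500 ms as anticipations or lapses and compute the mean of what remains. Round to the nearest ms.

Excluded: 3161, 3166
Retained (n=11): Σ = 6590
Mean = 6590/11 = 599.0909

599 ms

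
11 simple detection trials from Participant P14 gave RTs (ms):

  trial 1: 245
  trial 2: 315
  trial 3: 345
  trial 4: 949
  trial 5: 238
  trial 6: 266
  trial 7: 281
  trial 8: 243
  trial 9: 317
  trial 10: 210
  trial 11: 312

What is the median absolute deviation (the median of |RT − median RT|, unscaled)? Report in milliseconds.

Sorted: 210, 238, 243, 245, 266, 281, 312, 315, 317, 345, 949 → median = 281
|x − 281|: 36, 34, 64, 668, 43, 15, 0, 38, 36, 71, 31
Sorted deviations: 0, 15, 31, 34, 36, 36, 38, 43, 64, 71, 668 → MAD = 36

36 ms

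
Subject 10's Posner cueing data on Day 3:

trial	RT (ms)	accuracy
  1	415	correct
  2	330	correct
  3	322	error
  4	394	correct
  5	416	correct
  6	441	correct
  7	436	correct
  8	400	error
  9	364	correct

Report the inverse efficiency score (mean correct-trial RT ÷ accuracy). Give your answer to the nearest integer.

514 ms

Correct trials (n=7): 415, 330, 394, 416, 441, 436, 364
Mean correct RT = 2796/7 = 399.4286 ms
Proportion correct = 7/9
IES = 399.4286 / (7/9) = 513.551 ms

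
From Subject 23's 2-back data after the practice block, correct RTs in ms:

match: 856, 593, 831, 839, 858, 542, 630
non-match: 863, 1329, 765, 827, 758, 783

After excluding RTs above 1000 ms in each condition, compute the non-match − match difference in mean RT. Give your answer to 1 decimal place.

non-match: exclude 1329
M(match) = 5149/7 = 735.571
M(non-match) = 3996/5 = 799.200
Difference = 799.200 − 735.571 = 63.629 ms

63.6 ms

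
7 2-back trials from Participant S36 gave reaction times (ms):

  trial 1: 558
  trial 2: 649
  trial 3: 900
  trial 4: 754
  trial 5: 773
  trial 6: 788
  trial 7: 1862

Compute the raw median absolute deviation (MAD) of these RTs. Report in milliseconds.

Sorted: 558, 649, 754, 773, 788, 900, 1862 → median = 773
|x − 773|: 215, 124, 127, 19, 0, 15, 1089
Sorted deviations: 0, 15, 19, 124, 127, 215, 1089 → MAD = 124

124 ms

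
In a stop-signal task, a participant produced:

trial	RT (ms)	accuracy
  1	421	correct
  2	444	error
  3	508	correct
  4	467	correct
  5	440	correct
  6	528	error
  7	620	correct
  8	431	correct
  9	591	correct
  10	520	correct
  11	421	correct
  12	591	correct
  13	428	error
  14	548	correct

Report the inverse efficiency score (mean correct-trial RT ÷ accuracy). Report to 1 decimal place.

643.1 ms

Correct trials (n=11): 421, 508, 467, 440, 620, 431, 591, 520, 421, 591, 548
Mean correct RT = 5558/11 = 505.2727 ms
Proportion correct = 11/14
IES = 505.2727 / (11/14) = 643.074 ms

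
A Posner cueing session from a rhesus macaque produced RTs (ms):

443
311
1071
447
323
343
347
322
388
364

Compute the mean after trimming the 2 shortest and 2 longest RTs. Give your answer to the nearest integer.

368 ms

Sorted: 311, 322, 323, 343, 347, 364, 388, 443, 447, 1071
Drop lowest 2 (311, 322) and highest 2 (447, 1071)
Remaining (n=6): Σ = 2208, mean = 2208/6 = 368.000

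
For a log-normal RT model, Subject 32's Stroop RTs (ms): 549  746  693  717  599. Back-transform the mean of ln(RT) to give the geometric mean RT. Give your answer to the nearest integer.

ln(RT): 6.3081, 6.6147, 6.5410, 6.5751, 6.3953
Mean ln(RT) = 32.4342/5 = 6.48684
Geometric mean = exp(6.48684) = 656.44 ms

656 ms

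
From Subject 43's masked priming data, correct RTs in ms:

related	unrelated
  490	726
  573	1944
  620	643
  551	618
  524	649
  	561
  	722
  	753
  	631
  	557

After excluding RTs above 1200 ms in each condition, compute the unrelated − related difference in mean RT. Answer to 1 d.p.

99.5 ms

unrelated: exclude 1944
M(related) = 2758/5 = 551.600
M(unrelated) = 5860/9 = 651.111
Difference = 651.111 − 551.600 = 99.511 ms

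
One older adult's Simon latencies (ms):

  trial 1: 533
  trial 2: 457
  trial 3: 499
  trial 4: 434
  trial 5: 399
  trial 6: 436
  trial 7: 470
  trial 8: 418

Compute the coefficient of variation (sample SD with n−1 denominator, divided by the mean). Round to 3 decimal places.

0.097

n = 8, Σ = 3646, M = 455.7500
Σ(x−M)² = 13551.500; s = √(13551.500/7) = 43.9992
CV = 43.9992 / 455.7500 = 0.09654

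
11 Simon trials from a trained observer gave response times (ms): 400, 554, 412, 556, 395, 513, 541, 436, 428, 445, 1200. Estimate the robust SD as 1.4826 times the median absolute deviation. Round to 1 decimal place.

Sorted: 395, 400, 412, 428, 436, 445, 513, 541, 554, 556, 1200 → median = 445
|x − 445| sorted: 0, 9, 17, 33, 45, 50, 68, 96, 109, 111, 755 → MAD = 50
Robust SD ≈ 1.4826 × 50 = 74.130

74.1 ms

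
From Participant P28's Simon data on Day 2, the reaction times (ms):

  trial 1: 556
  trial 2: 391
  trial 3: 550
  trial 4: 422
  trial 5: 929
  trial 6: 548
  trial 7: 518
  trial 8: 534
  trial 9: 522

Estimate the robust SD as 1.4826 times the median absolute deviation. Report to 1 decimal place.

23.7 ms

Sorted: 391, 422, 518, 522, 534, 548, 550, 556, 929 → median = 534
|x − 534| sorted: 0, 12, 14, 16, 16, 22, 112, 143, 395 → MAD = 16
Robust SD ≈ 1.4826 × 16 = 23.722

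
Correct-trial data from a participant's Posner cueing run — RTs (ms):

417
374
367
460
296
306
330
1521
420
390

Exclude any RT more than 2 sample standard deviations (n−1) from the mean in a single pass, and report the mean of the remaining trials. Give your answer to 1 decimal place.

n = 10, ΣRT = 4881, M = 488.100
Σ(x−M)² = 1209730.90; s = √(1209730.90/9) = 366.626
Cutoffs: 488.100 ± 2·366.626 → [-245.2, 1221.4]
Outside: 1521 → excluded.
Retained (n=9): Σ = 3360, mean = 3360/9 = 373.333

373.3 ms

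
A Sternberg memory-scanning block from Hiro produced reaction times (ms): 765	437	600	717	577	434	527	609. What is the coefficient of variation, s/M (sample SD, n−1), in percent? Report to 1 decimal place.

20.4%

n = 8, Σ = 4666, M = 583.2500
Σ(x−M)² = 98733.500; s = √(98733.500/7) = 118.7636
CV = 118.7636 / 583.2500 = 0.20362 = 20.362%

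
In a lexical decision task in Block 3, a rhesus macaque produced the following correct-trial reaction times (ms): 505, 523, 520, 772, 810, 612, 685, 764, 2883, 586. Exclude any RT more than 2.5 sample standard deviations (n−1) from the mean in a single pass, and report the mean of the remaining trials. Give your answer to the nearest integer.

642 ms

n = 10, ΣRT = 8660, M = 866.000
Σ(x−M)² = 4634028.00; s = √(4634028.00/9) = 717.560
Cutoffs: 866.000 ± 2.5·717.560 → [-927.9, 2659.9]
Outside: 2883 → excluded.
Retained (n=9): Σ = 5777, mean = 5777/9 = 641.889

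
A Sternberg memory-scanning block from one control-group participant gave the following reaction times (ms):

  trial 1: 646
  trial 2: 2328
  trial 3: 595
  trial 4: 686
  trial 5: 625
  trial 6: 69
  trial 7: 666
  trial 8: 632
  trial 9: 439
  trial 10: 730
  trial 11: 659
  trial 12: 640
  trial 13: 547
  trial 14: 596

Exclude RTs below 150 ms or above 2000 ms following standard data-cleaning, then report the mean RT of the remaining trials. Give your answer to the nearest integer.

622 ms

Excluded: 69, 2328
Retained (n=12): Σ = 7461
Mean = 7461/12 = 621.7500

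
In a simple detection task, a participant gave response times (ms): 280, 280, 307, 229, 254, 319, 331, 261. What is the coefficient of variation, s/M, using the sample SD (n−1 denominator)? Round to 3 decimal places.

0.123

n = 8, Σ = 2261, M = 282.6250
Σ(x−M)² = 8433.875; s = √(8433.875/7) = 34.7108
CV = 34.7108 / 282.6250 = 0.12282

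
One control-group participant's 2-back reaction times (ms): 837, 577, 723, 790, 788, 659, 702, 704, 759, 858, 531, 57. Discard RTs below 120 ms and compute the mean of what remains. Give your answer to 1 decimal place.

Excluded: 57
Retained (n=11): Σ = 7928
Mean = 7928/11 = 720.7273

720.7 ms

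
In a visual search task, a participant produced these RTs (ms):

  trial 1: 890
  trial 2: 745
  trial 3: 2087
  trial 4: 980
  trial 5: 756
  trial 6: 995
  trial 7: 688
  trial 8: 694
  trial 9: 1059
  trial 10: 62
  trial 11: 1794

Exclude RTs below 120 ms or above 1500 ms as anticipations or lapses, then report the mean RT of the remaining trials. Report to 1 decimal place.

Excluded: 62, 1794, 2087
Retained (n=8): Σ = 6807
Mean = 6807/8 = 850.8750

850.9 ms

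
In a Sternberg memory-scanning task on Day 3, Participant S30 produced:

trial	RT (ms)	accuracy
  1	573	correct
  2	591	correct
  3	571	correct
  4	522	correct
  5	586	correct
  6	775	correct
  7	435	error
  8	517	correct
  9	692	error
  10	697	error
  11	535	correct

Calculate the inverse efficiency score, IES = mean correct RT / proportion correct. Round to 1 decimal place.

802.7 ms

Correct trials (n=8): 573, 591, 571, 522, 586, 775, 517, 535
Mean correct RT = 4670/8 = 583.7500 ms
Proportion correct = 8/11
IES = 583.7500 / (8/11) = 802.656 ms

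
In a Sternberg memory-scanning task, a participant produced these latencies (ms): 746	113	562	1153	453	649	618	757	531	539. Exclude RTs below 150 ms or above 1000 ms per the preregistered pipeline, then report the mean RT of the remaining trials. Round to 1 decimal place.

606.9 ms

Excluded: 113, 1153
Retained (n=8): Σ = 4855
Mean = 4855/8 = 606.8750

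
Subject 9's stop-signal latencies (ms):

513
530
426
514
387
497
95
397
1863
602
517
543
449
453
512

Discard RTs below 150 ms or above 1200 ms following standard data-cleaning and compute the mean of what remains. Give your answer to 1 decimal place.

Excluded: 95, 1863
Retained (n=13): Σ = 6340
Mean = 6340/13 = 487.6923

487.7 ms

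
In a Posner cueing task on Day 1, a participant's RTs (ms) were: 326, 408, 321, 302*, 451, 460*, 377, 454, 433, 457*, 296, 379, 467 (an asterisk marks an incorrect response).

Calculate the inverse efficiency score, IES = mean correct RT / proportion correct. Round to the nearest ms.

Correct trials (n=10): 326, 408, 321, 451, 377, 454, 433, 296, 379, 467
Mean correct RT = 3912/10 = 391.2000 ms
Proportion correct = 10/13
IES = 391.2000 / (10/13) = 508.560 ms

509 ms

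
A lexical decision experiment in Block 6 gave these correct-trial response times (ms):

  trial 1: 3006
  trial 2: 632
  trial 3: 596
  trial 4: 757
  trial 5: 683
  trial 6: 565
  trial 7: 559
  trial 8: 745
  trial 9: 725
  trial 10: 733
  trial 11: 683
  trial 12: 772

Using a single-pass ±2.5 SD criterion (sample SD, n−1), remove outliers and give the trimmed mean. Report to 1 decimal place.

n = 12, ΣRT = 10456, M = 871.333
Σ(x−M)² = 5031670.67; s = √(5031670.67/11) = 676.332
Cutoffs: 871.333 ± 2.5·676.332 → [-819.5, 2562.2]
Outside: 3006 → excluded.
Retained (n=11): Σ = 7450, mean = 7450/11 = 677.273

677.3 ms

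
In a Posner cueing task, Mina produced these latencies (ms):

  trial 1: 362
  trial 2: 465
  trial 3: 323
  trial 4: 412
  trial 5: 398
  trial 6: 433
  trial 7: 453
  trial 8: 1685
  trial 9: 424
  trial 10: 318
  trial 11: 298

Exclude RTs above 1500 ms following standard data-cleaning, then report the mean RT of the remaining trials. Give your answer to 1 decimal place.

Excluded: 1685
Retained (n=10): Σ = 3886
Mean = 3886/10 = 388.6000

388.6 ms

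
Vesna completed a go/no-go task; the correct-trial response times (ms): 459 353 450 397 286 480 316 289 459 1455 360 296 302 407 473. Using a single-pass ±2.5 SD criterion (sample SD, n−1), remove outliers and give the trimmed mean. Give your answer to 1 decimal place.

380.5 ms

n = 15, ΣRT = 6782, M = 452.133
Σ(x−M)² = 1150107.73; s = √(1150107.73/14) = 286.619
Cutoffs: 452.133 ± 2.5·286.619 → [-264.4, 1168.7]
Outside: 1455 → excluded.
Retained (n=14): Σ = 5327, mean = 5327/14 = 380.500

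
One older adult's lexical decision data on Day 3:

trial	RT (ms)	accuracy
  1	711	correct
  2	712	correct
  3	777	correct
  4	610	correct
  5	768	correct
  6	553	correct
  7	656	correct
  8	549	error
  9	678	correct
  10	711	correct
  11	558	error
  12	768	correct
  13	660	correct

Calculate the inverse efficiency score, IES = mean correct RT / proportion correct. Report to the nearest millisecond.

817 ms

Correct trials (n=11): 711, 712, 777, 610, 768, 553, 656, 678, 711, 768, 660
Mean correct RT = 7604/11 = 691.2727 ms
Proportion correct = 11/13
IES = 691.2727 / (11/13) = 816.959 ms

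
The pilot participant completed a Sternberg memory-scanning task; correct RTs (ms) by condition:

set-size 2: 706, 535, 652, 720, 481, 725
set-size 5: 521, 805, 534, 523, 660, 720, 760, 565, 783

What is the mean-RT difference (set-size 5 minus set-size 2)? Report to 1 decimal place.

M(set-size 2) = 3819/6 = 636.500
M(set-size 5) = 5871/9 = 652.333
Difference = 652.333 − 636.500 = 15.833 ms

15.8 ms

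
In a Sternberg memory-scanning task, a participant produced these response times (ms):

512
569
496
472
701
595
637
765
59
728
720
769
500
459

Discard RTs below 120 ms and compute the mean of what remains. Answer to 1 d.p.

609.5 ms

Excluded: 59
Retained (n=13): Σ = 7923
Mean = 7923/13 = 609.4615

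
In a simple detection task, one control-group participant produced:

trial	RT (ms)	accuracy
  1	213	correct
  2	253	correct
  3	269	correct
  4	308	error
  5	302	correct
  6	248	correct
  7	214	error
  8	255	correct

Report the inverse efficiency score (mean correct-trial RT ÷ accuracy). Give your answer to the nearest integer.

Correct trials (n=6): 213, 253, 269, 302, 248, 255
Mean correct RT = 1540/6 = 256.6667 ms
Proportion correct = 6/8
IES = 256.6667 / (6/8) = 342.222 ms

342 ms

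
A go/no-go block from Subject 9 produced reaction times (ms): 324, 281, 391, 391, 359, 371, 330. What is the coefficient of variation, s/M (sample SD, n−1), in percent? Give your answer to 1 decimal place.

11.5%

n = 7, Σ = 2447, M = 349.5714
Σ(x−M)² = 9719.714; s = √(9719.714/6) = 40.2486
CV = 40.2486 / 349.5714 = 0.11514 = 11.514%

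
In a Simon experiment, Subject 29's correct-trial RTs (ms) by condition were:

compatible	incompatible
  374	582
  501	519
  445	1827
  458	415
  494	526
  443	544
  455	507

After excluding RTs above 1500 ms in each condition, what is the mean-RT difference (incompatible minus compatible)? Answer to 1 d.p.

incompatible: exclude 1827
M(compatible) = 3170/7 = 452.857
M(incompatible) = 3093/6 = 515.500
Difference = 515.500 − 452.857 = 62.643 ms

62.6 ms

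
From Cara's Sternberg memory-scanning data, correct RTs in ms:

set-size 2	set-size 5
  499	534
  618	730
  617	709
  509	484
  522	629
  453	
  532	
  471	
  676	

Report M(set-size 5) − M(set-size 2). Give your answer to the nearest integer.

M(set-size 2) = 4897/9 = 544.111
M(set-size 5) = 3086/5 = 617.200
Difference = 617.200 − 544.111 = 73.089 ms

73 ms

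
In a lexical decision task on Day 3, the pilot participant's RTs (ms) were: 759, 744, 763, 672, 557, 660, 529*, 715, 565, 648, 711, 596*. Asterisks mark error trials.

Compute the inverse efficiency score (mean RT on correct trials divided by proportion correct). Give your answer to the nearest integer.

815 ms

Correct trials (n=10): 759, 744, 763, 672, 557, 660, 715, 565, 648, 711
Mean correct RT = 6794/10 = 679.4000 ms
Proportion correct = 10/12
IES = 679.4000 / (10/12) = 815.280 ms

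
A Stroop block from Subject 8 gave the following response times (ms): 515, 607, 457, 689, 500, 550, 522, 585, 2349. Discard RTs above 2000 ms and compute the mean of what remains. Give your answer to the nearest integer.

553 ms

Excluded: 2349
Retained (n=8): Σ = 4425
Mean = 4425/8 = 553.1250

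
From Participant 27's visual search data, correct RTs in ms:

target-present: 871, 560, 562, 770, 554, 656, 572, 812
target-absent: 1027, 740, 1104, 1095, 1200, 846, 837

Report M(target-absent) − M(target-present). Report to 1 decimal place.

M(target-present) = 5357/8 = 669.625
M(target-absent) = 6849/7 = 978.429
Difference = 978.429 − 669.625 = 308.804 ms

308.8 ms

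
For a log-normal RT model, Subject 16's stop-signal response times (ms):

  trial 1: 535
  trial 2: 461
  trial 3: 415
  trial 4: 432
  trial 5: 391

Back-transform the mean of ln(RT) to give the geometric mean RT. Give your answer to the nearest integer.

444 ms

ln(RT): 6.2823, 6.1334, 6.0283, 6.0684, 5.9687
Mean ln(RT) = 30.4811/5 = 6.09622
Geometric mean = exp(6.09622) = 444.17 ms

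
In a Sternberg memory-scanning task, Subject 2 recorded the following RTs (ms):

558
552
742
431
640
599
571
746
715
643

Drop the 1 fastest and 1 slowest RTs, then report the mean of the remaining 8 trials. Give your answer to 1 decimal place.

627.5 ms

Sorted: 431, 552, 558, 571, 599, 640, 643, 715, 742, 746
Drop lowest 1 (431) and highest 1 (746)
Remaining (n=8): Σ = 5020, mean = 5020/8 = 627.500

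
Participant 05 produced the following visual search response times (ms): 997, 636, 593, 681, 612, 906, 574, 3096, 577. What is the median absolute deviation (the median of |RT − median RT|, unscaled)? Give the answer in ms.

59 ms

Sorted: 574, 577, 593, 612, 636, 681, 906, 997, 3096 → median = 636
|x − 636|: 361, 0, 43, 45, 24, 270, 62, 2460, 59
Sorted deviations: 0, 24, 43, 45, 59, 62, 270, 361, 2460 → MAD = 59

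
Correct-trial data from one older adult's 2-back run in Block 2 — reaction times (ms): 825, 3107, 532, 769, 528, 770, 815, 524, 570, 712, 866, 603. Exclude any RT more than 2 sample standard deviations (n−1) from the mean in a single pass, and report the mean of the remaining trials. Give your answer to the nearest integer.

683 ms

n = 12, ΣRT = 10621, M = 885.083
Σ(x−M)² = 5563882.92; s = √(5563882.92/11) = 711.201
Cutoffs: 885.083 ± 2·711.201 → [-537.3, 2307.5]
Outside: 3107 → excluded.
Retained (n=11): Σ = 7514, mean = 7514/11 = 683.091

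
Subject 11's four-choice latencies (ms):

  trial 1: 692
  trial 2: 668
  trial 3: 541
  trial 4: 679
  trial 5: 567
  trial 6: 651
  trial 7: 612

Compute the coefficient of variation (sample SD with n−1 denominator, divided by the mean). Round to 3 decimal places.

0.092

n = 7, Σ = 4410, M = 630.0000
Σ(x−M)² = 20344.000; s = √(20344.000/6) = 58.2294
CV = 58.2294 / 630.0000 = 0.09243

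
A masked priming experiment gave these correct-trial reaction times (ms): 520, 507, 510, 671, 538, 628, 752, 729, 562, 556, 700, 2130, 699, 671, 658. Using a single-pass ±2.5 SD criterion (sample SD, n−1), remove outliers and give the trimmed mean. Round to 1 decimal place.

n = 15, ΣRT = 10831, M = 722.067
Σ(x−M)² = 2221544.93; s = √(2221544.93/14) = 398.349
Cutoffs: 722.067 ± 2.5·398.349 → [-273.8, 1717.9]
Outside: 2130 → excluded.
Retained (n=14): Σ = 8701, mean = 8701/14 = 621.500

621.5 ms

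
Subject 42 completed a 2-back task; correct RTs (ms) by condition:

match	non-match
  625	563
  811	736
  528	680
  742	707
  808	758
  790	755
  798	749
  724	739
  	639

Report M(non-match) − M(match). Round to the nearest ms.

-25 ms

M(match) = 5826/8 = 728.250
M(non-match) = 6326/9 = 702.889
Difference = 702.889 − 728.250 = -25.361 ms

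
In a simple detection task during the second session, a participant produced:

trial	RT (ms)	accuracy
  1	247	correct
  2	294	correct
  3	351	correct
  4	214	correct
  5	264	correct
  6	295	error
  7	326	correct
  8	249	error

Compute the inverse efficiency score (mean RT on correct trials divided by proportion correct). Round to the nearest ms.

377 ms

Correct trials (n=6): 247, 294, 351, 214, 264, 326
Mean correct RT = 1696/6 = 282.6667 ms
Proportion correct = 6/8
IES = 282.6667 / (6/8) = 376.889 ms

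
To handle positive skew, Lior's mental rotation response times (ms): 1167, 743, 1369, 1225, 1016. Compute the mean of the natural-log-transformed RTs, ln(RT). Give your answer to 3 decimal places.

ln(RT): 7.0622, 6.6107, 7.2218, 7.1107, 6.9236
Σ ln(RT) = 34.9290
Mean = 34.9290/5 = 6.98581

6.986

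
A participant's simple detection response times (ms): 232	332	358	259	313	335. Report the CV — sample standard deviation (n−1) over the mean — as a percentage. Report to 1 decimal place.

n = 6, Σ = 1829, M = 304.8333
Σ(x−M)² = 11946.833; s = √(11946.833/5) = 48.8811
CV = 48.8811 / 304.8333 = 0.16035 = 16.035%

16.0%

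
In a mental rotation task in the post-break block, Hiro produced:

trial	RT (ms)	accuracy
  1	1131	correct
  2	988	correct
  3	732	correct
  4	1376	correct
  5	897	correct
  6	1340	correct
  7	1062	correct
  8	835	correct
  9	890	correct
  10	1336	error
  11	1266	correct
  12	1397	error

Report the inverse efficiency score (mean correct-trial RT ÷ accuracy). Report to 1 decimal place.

Correct trials (n=10): 1131, 988, 732, 1376, 897, 1340, 1062, 835, 890, 1266
Mean correct RT = 10517/10 = 1051.7000 ms
Proportion correct = 10/12
IES = 1051.7000 / (10/12) = 1262.040 ms

1262.0 ms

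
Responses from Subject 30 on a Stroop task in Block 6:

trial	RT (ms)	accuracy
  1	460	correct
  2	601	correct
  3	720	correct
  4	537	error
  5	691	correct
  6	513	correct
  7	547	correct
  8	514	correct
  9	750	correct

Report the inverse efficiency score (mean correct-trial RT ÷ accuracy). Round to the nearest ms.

674 ms

Correct trials (n=8): 460, 601, 720, 691, 513, 547, 514, 750
Mean correct RT = 4796/8 = 599.5000 ms
Proportion correct = 8/9
IES = 599.5000 / (8/9) = 674.438 ms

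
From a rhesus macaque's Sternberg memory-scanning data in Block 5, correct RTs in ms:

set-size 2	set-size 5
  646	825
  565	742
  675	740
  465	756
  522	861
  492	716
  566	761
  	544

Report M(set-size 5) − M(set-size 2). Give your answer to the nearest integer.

M(set-size 2) = 3931/7 = 561.571
M(set-size 5) = 5945/8 = 743.125
Difference = 743.125 − 561.571 = 181.554 ms

182 ms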